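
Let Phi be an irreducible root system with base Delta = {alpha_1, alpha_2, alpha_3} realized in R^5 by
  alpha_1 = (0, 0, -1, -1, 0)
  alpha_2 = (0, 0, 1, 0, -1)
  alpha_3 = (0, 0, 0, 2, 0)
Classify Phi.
Compute the Cartan integers a_ij = 2(alpha_i, alpha_j)/(alpha_j, alpha_j); the resulting 3x3 Cartan matrix is
[[2, -1, -1], [-1, 2, 0], [-2, 0, 2]].
The roots have two lengths (squared-length ratio 2:1); the short ones are alpha_{1,2}. The associated Dynkin diagram is a chain of 3 nodes with a double edge at one end; the terminal node there is the unique long simple root (C_3), so the type is C_3 (the algebra sp(6)).

C_3 (sp(6))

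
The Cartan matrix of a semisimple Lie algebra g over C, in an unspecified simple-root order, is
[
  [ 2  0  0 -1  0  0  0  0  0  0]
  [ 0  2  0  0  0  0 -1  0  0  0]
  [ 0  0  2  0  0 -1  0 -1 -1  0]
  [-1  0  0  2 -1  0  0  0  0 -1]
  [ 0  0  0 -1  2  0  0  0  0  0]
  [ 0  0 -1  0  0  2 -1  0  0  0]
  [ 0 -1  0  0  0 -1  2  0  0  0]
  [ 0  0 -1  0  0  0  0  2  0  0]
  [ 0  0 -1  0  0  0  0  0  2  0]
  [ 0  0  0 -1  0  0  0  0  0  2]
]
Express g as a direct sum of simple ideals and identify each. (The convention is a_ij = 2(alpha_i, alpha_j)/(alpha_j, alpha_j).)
The diagram associated to this matrix has two connected components: the simple roots {alpha_1, alpha_4, alpha_5, alpha_10} form a chain of 2 nodes with a fork of two nodes at one end (D_4), and {alpha_2, alpha_3, alpha_6, alpha_7, alpha_8, alpha_9} form a chain of 4 nodes with a fork of two nodes at one end (D_6). A semisimple Lie algebra decomposes uniquely as the direct sum of simple ideals, one per connected component of its Dynkin diagram, so g ≅ D_4 ⊕ D_6 (dimension 28 + 66 = 94).

D_4 (so(8)) ⊕ D_6 (so(12))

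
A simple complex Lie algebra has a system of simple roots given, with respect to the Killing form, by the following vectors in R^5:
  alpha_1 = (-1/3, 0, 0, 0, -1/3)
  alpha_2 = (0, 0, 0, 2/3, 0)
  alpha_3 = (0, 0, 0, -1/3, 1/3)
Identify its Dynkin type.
C_3 (sp(6))

Compute the Cartan integers a_ij = 2(alpha_i, alpha_j)/(alpha_j, alpha_j); the resulting 3x3 Cartan matrix is
[[2, 0, -1], [0, 2, -2], [-1, -1, 2]].
The roots have two lengths (squared-length ratio 2:1); the short ones are alpha_{1,3}. The associated Dynkin diagram is a chain of 3 nodes with a double edge at one end; the terminal node there is the unique long simple root (C_3), so the type is C_3 (the algebra sp(6)).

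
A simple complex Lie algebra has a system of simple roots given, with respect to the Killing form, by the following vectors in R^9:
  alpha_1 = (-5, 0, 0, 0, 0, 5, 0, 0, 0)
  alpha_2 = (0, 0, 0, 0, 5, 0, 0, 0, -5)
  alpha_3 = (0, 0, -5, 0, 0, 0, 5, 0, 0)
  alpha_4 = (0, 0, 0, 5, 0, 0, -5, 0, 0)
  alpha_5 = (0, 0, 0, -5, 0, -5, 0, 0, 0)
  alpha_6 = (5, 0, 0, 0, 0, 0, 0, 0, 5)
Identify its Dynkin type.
Compute the Cartan integers a_ij = 2(alpha_i, alpha_j)/(alpha_j, alpha_j); the resulting 6x6 Cartan matrix is
[[2, 0, 0, 0, -1, -1], [0, 2, 0, 0, 0, -1], [0, 0, 2, -1, 0, 0], [0, 0, -1, 2, -1, 0], [-1, 0, 0, -1, 2, 0], [-1, -1, 0, 0, 0, 2]].
All simple roots have the same length, so the diagram is simply laced. The associated Dynkin diagram is a chain of 6 nodes with single edges (A_6), so the type is A_6 (the algebra sl(7)).

A_6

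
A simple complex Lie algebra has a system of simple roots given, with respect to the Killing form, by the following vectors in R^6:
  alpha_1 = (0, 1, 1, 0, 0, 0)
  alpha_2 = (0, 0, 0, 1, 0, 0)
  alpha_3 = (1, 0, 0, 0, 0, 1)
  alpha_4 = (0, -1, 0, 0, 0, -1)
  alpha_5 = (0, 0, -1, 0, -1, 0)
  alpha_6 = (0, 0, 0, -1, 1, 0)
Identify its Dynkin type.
B_6

Compute the Cartan integers a_ij = 2(alpha_i, alpha_j)/(alpha_j, alpha_j); the resulting 6x6 Cartan matrix is
[[2, 0, 0, -1, -1, 0], [0, 2, 0, 0, 0, -1], [0, 0, 2, -1, 0, 0], [-1, 0, -1, 2, 0, 0], [-1, 0, 0, 0, 2, -1], [0, -2, 0, 0, -1, 2]].
The roots have two lengths (squared-length ratio 2:1); the short ones are alpha_{2}. The associated Dynkin diagram is a chain of 6 nodes with a double edge at one end; the terminal node there is the unique short simple root (B_6), so the type is B_6 (the algebra so(13)).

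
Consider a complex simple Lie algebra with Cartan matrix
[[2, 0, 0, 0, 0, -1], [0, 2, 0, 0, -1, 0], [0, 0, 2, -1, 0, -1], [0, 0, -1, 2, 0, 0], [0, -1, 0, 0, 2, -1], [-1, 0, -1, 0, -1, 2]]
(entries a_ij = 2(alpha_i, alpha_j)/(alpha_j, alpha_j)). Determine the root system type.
The matrix has rank 6 with 2's on the diagonal. Reading the off-diagonal entries as Dynkin edges (a single edge where a_ij = a_ji = -1; a double or triple edge where a_ij * a_ji = 2 or 3), the diagram is a chain of 5 nodes with one extra node attached to the third node from one end (E_6). One simple-root ordering that puts it in standard form is (alpha_2, alpha_1, alpha_5, alpha_6, alpha_3, alpha_4). So the algebra is type E_6.

E6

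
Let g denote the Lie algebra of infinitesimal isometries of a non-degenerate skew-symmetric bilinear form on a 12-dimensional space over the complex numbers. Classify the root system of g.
C6

This is sp(12), which has dimension 12(12+1)/2 = 78 and rank 12/2 = 6. In the classification of classical Lie algebras, the symplectic algebra sp(2n) has type C_n; here n = 6, so the Dynkin diagram is a chain of 6 nodes with a double edge at one end; the terminal node there is the unique long simple root (C_6). Hence the type is C_6.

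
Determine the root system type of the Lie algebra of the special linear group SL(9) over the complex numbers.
type A_8

This is sl(9), which has dimension 9^2 - 1 = 80 and rank 9 - 1 = 8 (a Cartan subalgebra is the diagonal traceless matrices). In the classification of classical Lie algebras, the special linear algebra sl(n+1) has type A_n; here n = 8, so the Dynkin diagram is a chain of 8 nodes with single edges (A_8). Hence the type is A_8.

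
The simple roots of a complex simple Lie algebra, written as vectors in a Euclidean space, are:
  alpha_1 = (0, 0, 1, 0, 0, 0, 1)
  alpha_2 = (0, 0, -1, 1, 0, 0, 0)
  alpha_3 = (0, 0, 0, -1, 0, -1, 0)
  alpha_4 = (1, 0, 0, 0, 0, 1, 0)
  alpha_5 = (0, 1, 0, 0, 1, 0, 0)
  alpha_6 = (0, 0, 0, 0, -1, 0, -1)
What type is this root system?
Compute the Cartan integers a_ij = 2(alpha_i, alpha_j)/(alpha_j, alpha_j); the resulting 6x6 Cartan matrix is
[[2, -1, 0, 0, 0, -1], [-1, 2, -1, 0, 0, 0], [0, -1, 2, -1, 0, 0], [0, 0, -1, 2, 0, 0], [0, 0, 0, 0, 2, -1], [-1, 0, 0, 0, -1, 2]].
All simple roots have the same length, so the diagram is simply laced. The associated Dynkin diagram is a chain of 6 nodes with single edges (A_6), so the type is A_6 (the algebra sl(7)).

A_6 (sl(7))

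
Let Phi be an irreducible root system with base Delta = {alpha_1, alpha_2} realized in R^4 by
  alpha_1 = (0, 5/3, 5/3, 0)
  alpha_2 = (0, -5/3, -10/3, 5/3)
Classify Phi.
G2

Compute the Cartan integers a_ij = 2(alpha_i, alpha_j)/(alpha_j, alpha_j); the resulting 2x2 Cartan matrix is
[[2, -1], [-3, 2]].
The roots have two lengths (squared-length ratio 3:1); the short ones are alpha_{1}. The associated Dynkin diagram is two nodes joined by a triple edge (G_2), so the type is G_2.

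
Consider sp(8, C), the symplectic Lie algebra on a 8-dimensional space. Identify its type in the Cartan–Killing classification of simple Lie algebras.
type C_4

This is sp(8), which has dimension 8(8+1)/2 = 36 and rank 8/2 = 4. In the classification of classical Lie algebras, the symplectic algebra sp(2n) has type C_n; here n = 4, so the Dynkin diagram is a chain of 4 nodes with a double edge at one end; the terminal node there is the unique long simple root (C_4). Hence the type is C_4.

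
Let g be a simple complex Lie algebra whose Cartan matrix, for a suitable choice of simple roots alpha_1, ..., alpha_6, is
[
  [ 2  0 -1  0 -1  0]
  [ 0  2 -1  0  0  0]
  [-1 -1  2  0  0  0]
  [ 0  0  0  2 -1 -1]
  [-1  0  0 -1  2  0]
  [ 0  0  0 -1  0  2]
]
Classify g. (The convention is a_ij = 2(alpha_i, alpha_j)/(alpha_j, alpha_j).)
A_6

The matrix has rank 6 with 2's on the diagonal. Reading the off-diagonal entries as Dynkin edges (a single edge where a_ij = a_ji = -1; a double or triple edge where a_ij * a_ji = 2 or 3), the diagram is a chain of 6 nodes with single edges (A_6). One simple-root ordering that puts it in standard form is (alpha_2, alpha_3, alpha_1, alpha_5, alpha_4, alpha_6). So the algebra is type A_6, i.e. sl(7).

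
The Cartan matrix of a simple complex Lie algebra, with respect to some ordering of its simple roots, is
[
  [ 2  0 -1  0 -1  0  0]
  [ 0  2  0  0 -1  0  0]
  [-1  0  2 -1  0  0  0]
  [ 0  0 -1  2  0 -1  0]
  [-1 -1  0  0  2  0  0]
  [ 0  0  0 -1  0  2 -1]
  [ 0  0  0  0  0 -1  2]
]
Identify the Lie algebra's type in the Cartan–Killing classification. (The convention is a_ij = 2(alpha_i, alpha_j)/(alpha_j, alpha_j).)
The matrix has rank 7 with 2's on the diagonal. Reading the off-diagonal entries as Dynkin edges (a single edge where a_ij = a_ji = -1; a double or triple edge where a_ij * a_ji = 2 or 3), the diagram is a chain of 7 nodes with single edges (A_7). One simple-root ordering that puts it in standard form is (alpha_2, alpha_5, alpha_1, alpha_3, alpha_4, alpha_6, alpha_7). So the algebra is type A_7, i.e. sl(8).

type A_7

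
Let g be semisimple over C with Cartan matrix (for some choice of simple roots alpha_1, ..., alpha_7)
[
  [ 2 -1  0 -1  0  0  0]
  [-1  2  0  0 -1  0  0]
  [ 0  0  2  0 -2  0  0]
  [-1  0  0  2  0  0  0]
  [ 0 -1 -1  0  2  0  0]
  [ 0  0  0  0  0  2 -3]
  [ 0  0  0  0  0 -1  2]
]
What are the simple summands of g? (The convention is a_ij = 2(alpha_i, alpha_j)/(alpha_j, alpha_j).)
C_5 (sp(10)) ⊕ G_2

The diagram associated to this matrix has two connected components: the simple roots {alpha_1, alpha_2, alpha_3, alpha_4, alpha_5} form a chain of 5 nodes with a double edge at one end; the terminal node there is the unique long simple root (C_5), and {alpha_6, alpha_7} form two nodes joined by a triple edge (G_2). A semisimple Lie algebra decomposes uniquely as the direct sum of simple ideals, one per connected component of its Dynkin diagram, so g ≅ C_5 ⊕ G_2 (dimension 55 + 14 = 69).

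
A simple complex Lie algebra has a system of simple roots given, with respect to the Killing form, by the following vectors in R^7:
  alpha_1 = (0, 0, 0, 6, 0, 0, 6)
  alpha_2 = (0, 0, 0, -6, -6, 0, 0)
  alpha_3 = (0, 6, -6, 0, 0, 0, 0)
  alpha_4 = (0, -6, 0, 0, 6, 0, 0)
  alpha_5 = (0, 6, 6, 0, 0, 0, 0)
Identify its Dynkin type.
Compute the Cartan integers a_ij = 2(alpha_i, alpha_j)/(alpha_j, alpha_j); the resulting 5x5 Cartan matrix is
[[2, -1, 0, 0, 0], [-1, 2, 0, -1, 0], [0, 0, 2, -1, 0], [0, -1, -1, 2, -1], [0, 0, 0, -1, 2]].
All simple roots have the same length, so the diagram is simply laced. The associated Dynkin diagram is a chain of 3 nodes with a fork of two nodes at one end (D_5), so the type is D_5 (the algebra so(10)).

D_5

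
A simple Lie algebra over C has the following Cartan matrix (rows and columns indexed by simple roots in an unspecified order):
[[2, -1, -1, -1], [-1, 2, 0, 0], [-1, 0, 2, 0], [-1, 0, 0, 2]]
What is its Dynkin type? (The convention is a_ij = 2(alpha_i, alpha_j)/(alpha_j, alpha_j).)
The matrix has rank 4 with 2's on the diagonal. Reading the off-diagonal entries as Dynkin edges (a single edge where a_ij = a_ji = -1; a double or triple edge where a_ij * a_ji = 2 or 3), the diagram is a chain of 2 nodes with a fork of two nodes at one end (D_4). One simple-root ordering that puts it in standard form is (alpha_3, alpha_1, alpha_4, alpha_2). So the algebra is type D_4, i.e. so(8).

D_4 (so(8))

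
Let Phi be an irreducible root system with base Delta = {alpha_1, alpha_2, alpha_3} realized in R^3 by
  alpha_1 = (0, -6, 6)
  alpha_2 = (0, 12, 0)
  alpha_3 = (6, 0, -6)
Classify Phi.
C_3 (sp(6))

Compute the Cartan integers a_ij = 2(alpha_i, alpha_j)/(alpha_j, alpha_j); the resulting 3x3 Cartan matrix is
[[2, -1, -1], [-2, 2, 0], [-1, 0, 2]].
The roots have two lengths (squared-length ratio 2:1); the short ones are alpha_{1,3}. The associated Dynkin diagram is a chain of 3 nodes with a double edge at one end; the terminal node there is the unique long simple root (C_3), so the type is C_3 (the algebra sp(6)).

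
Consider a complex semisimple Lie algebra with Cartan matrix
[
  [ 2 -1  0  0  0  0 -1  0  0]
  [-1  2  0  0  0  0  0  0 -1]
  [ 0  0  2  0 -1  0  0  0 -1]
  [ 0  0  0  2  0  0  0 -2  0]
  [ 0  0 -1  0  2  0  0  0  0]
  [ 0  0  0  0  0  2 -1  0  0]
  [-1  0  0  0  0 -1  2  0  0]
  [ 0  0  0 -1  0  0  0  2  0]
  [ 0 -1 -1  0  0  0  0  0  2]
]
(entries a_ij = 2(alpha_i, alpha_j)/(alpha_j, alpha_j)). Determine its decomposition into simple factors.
A7 ⊕ B2

The diagram associated to this matrix has two connected components: the simple roots {alpha_1, alpha_2, alpha_3, alpha_5, alpha_6, alpha_7, alpha_9} form a chain of 7 nodes with single edges (A_7), and {alpha_4, alpha_8} form a chain of 2 nodes with a double edge at one end; the terminal node there is the unique short simple root (B_2). A semisimple Lie algebra decomposes uniquely as the direct sum of simple ideals, one per connected component of its Dynkin diagram, so g ≅ A_7 ⊕ B_2 (dimension 63 + 10 = 73).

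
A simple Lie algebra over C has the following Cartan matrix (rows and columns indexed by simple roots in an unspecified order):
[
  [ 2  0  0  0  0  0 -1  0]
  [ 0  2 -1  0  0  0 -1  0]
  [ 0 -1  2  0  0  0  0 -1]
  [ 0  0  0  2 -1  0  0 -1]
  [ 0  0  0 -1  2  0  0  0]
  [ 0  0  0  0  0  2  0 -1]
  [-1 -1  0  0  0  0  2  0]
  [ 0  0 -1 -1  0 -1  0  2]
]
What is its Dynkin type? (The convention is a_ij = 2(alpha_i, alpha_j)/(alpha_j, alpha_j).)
The matrix has rank 8 with 2's on the diagonal. Reading the off-diagonal entries as Dynkin edges (a single edge where a_ij = a_ji = -1; a double or triple edge where a_ij * a_ji = 2 or 3), the diagram is a chain of 7 nodes with one extra node attached to the third node from one end (E_8). One simple-root ordering that puts it in standard form is (alpha_5, alpha_6, alpha_4, alpha_8, alpha_3, alpha_2, alpha_7, alpha_1). So the algebra is type E_8.

E8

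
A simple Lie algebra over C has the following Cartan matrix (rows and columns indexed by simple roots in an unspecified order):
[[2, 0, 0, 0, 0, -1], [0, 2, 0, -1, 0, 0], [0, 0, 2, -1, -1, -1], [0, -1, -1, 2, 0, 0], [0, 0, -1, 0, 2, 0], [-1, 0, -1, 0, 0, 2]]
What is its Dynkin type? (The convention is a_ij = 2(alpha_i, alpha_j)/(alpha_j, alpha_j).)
The matrix has rank 6 with 2's on the diagonal. Reading the off-diagonal entries as Dynkin edges (a single edge where a_ij = a_ji = -1; a double or triple edge where a_ij * a_ji = 2 or 3), the diagram is a chain of 5 nodes with one extra node attached to the third node from one end (E_6). One simple-root ordering that puts it in standard form is (alpha_1, alpha_5, alpha_6, alpha_3, alpha_4, alpha_2). So the algebra is type E_6.

type E_6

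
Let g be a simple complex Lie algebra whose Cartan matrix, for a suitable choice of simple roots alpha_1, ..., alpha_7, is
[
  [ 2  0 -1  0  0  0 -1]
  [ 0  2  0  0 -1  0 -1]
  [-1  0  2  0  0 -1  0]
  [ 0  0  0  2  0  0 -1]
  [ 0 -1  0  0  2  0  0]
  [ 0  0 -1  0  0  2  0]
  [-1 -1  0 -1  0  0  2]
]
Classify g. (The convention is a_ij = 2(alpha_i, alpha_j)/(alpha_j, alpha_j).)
E7

The matrix has rank 7 with 2's on the diagonal. Reading the off-diagonal entries as Dynkin edges (a single edge where a_ij = a_ji = -1; a double or triple edge where a_ij * a_ji = 2 or 3), the diagram is a chain of 6 nodes with one extra node attached to the third node from one end (E_7). One simple-root ordering that puts it in standard form is (alpha_5, alpha_4, alpha_2, alpha_7, alpha_1, alpha_3, alpha_6). So the algebra is type E_7.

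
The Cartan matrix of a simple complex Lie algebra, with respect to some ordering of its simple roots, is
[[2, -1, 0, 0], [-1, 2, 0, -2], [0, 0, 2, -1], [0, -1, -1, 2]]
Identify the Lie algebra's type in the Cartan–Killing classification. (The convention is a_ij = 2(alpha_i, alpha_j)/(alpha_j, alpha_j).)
The matrix has rank 4 with 2's on the diagonal. Reading the off-diagonal entries as Dynkin edges (a single edge where a_ij = a_ji = -1; a double or triple edge where a_ij * a_ji = 2 or 3), the diagram is a chain of 4 nodes with a double edge between the middle two (F_4). One simple-root ordering that puts it in standard form is (alpha_1, alpha_2, alpha_4, alpha_3). So the algebra is type F_4.

F4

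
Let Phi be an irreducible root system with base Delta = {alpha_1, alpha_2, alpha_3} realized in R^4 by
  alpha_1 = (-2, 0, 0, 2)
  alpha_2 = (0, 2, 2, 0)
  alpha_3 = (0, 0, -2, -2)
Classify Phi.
A3

Compute the Cartan integers a_ij = 2(alpha_i, alpha_j)/(alpha_j, alpha_j); the resulting 3x3 Cartan matrix is
[[2, 0, -1], [0, 2, -1], [-1, -1, 2]].
All simple roots have the same length, so the diagram is simply laced. The associated Dynkin diagram is a chain of 3 nodes with single edges (A_3), so the type is A_3 (the algebra sl(4)).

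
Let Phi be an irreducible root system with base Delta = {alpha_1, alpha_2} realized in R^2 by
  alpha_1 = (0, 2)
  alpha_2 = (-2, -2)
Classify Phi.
Compute the Cartan integers a_ij = 2(alpha_i, alpha_j)/(alpha_j, alpha_j); the resulting 2x2 Cartan matrix is
[[2, -1], [-2, 2]].
The roots have two lengths (squared-length ratio 2:1); the short ones are alpha_{1}. The associated Dynkin diagram is a chain of 2 nodes with a double edge at one end; the terminal node there is the unique short simple root (B_2), so the type is B_2 (the algebra so(5)).

B2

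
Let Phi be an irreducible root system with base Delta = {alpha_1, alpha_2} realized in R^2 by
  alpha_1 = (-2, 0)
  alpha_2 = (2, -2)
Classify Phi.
Compute the Cartan integers a_ij = 2(alpha_i, alpha_j)/(alpha_j, alpha_j); the resulting 2x2 Cartan matrix is
[[2, -1], [-2, 2]].
The roots have two lengths (squared-length ratio 2:1); the short ones are alpha_{1}. The associated Dynkin diagram is a chain of 2 nodes with a double edge at one end; the terminal node there is the unique short simple root (B_2), so the type is B_2 (the algebra so(5)).

B_2 (so(5))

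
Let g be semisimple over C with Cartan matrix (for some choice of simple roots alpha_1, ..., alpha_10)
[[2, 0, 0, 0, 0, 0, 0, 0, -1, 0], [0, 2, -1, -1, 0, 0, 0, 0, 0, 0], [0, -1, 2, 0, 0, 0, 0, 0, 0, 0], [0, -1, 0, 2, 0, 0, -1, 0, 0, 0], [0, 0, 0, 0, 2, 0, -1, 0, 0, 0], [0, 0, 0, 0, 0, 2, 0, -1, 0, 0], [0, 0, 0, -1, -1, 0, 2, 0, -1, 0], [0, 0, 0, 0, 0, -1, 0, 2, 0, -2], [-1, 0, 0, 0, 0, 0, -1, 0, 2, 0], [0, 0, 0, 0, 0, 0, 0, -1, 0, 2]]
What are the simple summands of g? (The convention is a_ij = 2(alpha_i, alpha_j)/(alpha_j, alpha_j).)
The diagram associated to this matrix has two connected components: the simple roots {alpha_6, alpha_8, alpha_10} form a chain of 3 nodes with a double edge at one end; the terminal node there is the unique short simple root (B_3), and {alpha_1, alpha_2, alpha_3, alpha_4, alpha_5, alpha_7, alpha_9} form a chain of 6 nodes with one extra node attached to the third node from one end (E_7). A semisimple Lie algebra decomposes uniquely as the direct sum of simple ideals, one per connected component of its Dynkin diagram, so g ≅ B_3 ⊕ E_7 (dimension 21 + 133 = 154).

B_3 ⊕ E_7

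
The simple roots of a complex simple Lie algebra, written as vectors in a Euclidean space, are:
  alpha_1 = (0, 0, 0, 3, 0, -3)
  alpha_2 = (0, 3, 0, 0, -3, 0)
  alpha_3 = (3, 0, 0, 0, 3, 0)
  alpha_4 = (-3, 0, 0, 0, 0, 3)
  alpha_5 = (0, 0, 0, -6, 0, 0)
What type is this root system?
Compute the Cartan integers a_ij = 2(alpha_i, alpha_j)/(alpha_j, alpha_j); the resulting 5x5 Cartan matrix is
[[2, 0, 0, -1, -1], [0, 2, -1, 0, 0], [0, -1, 2, -1, 0], [-1, 0, -1, 2, 0], [-2, 0, 0, 0, 2]].
The roots have two lengths (squared-length ratio 2:1); the short ones are alpha_{1,2,3,4}. The associated Dynkin diagram is a chain of 5 nodes with a double edge at one end; the terminal node there is the unique long simple root (C_5), so the type is C_5 (the algebra sp(10)).

type C_5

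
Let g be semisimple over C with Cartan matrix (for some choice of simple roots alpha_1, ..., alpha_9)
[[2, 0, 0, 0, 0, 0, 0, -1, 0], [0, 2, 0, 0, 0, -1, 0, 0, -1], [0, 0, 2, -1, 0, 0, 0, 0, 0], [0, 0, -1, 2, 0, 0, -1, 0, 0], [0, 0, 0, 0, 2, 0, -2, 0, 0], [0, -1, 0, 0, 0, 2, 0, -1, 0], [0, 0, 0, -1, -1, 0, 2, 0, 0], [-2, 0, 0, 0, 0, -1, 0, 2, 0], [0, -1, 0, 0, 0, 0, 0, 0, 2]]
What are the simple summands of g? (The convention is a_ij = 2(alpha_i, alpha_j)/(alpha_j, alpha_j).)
The diagram associated to this matrix has two connected components: the simple roots {alpha_1, alpha_2, alpha_6, alpha_8, alpha_9} form a chain of 5 nodes with a double edge at one end; the terminal node there is the unique short simple root (B_5), and {alpha_3, alpha_4, alpha_5, alpha_7} form a chain of 4 nodes with a double edge at one end; the terminal node there is the unique long simple root (C_4). A semisimple Lie algebra decomposes uniquely as the direct sum of simple ideals, one per connected component of its Dynkin diagram, so g ≅ B_5 ⊕ C_4 (dimension 55 + 36 = 91).

B_5 (so(11)) ⊕ C_4 (sp(8))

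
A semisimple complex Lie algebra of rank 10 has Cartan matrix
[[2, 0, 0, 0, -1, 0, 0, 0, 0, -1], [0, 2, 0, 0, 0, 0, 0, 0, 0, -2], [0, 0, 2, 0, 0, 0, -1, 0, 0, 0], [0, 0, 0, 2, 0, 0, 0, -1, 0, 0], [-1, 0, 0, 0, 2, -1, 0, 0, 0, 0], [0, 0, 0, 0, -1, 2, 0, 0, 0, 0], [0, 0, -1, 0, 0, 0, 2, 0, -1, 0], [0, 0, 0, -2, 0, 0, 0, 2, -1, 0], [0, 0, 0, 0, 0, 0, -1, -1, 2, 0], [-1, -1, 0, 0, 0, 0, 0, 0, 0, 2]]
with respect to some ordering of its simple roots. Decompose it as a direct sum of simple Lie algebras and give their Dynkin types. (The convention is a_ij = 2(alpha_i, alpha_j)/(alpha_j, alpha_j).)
The diagram associated to this matrix has two connected components: the simple roots {alpha_3, alpha_4, alpha_7, alpha_8, alpha_9} form a chain of 5 nodes with a double edge at one end; the terminal node there is the unique short simple root (B_5), and {alpha_1, alpha_2, alpha_5, alpha_6, alpha_10} form a chain of 5 nodes with a double edge at one end; the terminal node there is the unique long simple root (C_5). A semisimple Lie algebra decomposes uniquely as the direct sum of simple ideals, one per connected component of its Dynkin diagram, so g ≅ B_5 ⊕ C_5 (dimension 55 + 55 = 110).

B_5 + C_5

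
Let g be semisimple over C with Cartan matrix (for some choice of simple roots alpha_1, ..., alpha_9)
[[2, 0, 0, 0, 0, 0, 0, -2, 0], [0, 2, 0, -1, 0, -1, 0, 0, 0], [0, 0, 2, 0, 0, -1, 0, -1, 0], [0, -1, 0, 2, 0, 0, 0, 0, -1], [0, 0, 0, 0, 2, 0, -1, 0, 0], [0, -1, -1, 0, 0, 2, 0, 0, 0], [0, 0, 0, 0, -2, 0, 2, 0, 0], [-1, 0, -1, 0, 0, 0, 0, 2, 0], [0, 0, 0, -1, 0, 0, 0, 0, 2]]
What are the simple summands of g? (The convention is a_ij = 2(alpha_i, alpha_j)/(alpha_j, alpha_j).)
B_2 (so(5)) + C_7 (sp(14))

The diagram associated to this matrix has two connected components: the simple roots {alpha_5, alpha_7} form a chain of 2 nodes with a double edge at one end; the terminal node there is the unique short simple root (B_2), and {alpha_1, alpha_2, alpha_3, alpha_4, alpha_6, alpha_8, alpha_9} form a chain of 7 nodes with a double edge at one end; the terminal node there is the unique long simple root (C_7). A semisimple Lie algebra decomposes uniquely as the direct sum of simple ideals, one per connected component of its Dynkin diagram, so g ≅ B_2 ⊕ C_7 (dimension 10 + 105 = 115).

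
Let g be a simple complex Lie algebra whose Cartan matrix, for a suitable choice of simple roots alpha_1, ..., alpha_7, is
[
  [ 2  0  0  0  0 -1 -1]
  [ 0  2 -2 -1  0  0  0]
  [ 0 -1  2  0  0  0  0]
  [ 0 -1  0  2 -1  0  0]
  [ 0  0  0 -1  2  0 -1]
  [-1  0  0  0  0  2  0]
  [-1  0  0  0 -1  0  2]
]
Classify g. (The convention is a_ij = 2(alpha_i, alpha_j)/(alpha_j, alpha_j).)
The matrix has rank 7 with 2's on the diagonal. Reading the off-diagonal entries as Dynkin edges (a single edge where a_ij = a_ji = -1; a double or triple edge where a_ij * a_ji = 2 or 3), the diagram is a chain of 7 nodes with a double edge at one end; the terminal node there is the unique short simple root (B_7). One simple-root ordering that puts it in standard form is (alpha_6, alpha_1, alpha_7, alpha_5, alpha_4, alpha_2, alpha_3). So the algebra is type B_7, i.e. so(15).

B_7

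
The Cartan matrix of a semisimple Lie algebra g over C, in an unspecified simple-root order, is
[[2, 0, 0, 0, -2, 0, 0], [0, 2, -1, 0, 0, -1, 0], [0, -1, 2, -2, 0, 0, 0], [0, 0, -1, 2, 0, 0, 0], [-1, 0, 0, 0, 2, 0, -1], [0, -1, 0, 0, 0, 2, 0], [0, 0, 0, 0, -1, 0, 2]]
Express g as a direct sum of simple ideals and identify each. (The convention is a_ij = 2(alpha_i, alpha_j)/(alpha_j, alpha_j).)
The diagram associated to this matrix has two connected components: the simple roots {alpha_2, alpha_3, alpha_4, alpha_6} form a chain of 4 nodes with a double edge at one end; the terminal node there is the unique short simple root (B_4), and {alpha_1, alpha_5, alpha_7} form a chain of 3 nodes with a double edge at one end; the terminal node there is the unique long simple root (C_3). A semisimple Lie algebra decomposes uniquely as the direct sum of simple ideals, one per connected component of its Dynkin diagram, so g ≅ B_4 ⊕ C_3 (dimension 36 + 21 = 57).

B4 ⊕ C3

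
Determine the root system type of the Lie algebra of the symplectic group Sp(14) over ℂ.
This is sp(14), which has dimension 14(14+1)/2 = 105 and rank 14/2 = 7. In the classification of classical Lie algebras, the symplectic algebra sp(2n) has type C_n; here n = 7, so the Dynkin diagram is a chain of 7 nodes with a double edge at one end; the terminal node there is the unique long simple root (C_7). Hence the type is C_7.

C_7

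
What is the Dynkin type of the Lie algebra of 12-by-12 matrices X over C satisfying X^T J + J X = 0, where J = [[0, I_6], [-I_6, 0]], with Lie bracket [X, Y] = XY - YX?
C_6

This is sp(12), which has dimension 12(12+1)/2 = 78 and rank 12/2 = 6. In the classification of classical Lie algebras, the symplectic algebra sp(2n) has type C_n; here n = 6, so the Dynkin diagram is a chain of 6 nodes with a double edge at one end; the terminal node there is the unique long simple root (C_6). Hence the type is C_6.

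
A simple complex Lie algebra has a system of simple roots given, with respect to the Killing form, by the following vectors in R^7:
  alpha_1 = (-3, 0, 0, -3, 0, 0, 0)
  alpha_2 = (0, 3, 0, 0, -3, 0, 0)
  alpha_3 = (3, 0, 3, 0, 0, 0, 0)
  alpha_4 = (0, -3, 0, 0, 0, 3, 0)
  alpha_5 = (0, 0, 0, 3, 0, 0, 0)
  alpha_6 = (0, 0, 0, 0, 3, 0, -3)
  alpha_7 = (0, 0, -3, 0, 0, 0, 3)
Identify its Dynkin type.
Compute the Cartan integers a_ij = 2(alpha_i, alpha_j)/(alpha_j, alpha_j); the resulting 7x7 Cartan matrix is
[[2, 0, -1, 0, -2, 0, 0], [0, 2, 0, -1, 0, -1, 0], [-1, 0, 2, 0, 0, 0, -1], [0, -1, 0, 2, 0, 0, 0], [-1, 0, 0, 0, 2, 0, 0], [0, -1, 0, 0, 0, 2, -1], [0, 0, -1, 0, 0, -1, 2]].
The roots have two lengths (squared-length ratio 2:1); the short ones are alpha_{5}. The associated Dynkin diagram is a chain of 7 nodes with a double edge at one end; the terminal node there is the unique short simple root (B_7), so the type is B_7 (the algebra so(15)).

type B_7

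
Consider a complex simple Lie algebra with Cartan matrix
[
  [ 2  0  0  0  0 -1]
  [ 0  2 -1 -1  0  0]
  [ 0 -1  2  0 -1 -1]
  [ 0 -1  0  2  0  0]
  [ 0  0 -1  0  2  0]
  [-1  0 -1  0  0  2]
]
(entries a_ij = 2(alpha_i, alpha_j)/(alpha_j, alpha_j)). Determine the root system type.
The matrix has rank 6 with 2's on the diagonal. Reading the off-diagonal entries as Dynkin edges (a single edge where a_ij = a_ji = -1; a double or triple edge where a_ij * a_ji = 2 or 3), the diagram is a chain of 5 nodes with one extra node attached to the third node from one end (E_6). One simple-root ordering that puts it in standard form is (alpha_4, alpha_5, alpha_2, alpha_3, alpha_6, alpha_1). So the algebra is type E_6.

type E_6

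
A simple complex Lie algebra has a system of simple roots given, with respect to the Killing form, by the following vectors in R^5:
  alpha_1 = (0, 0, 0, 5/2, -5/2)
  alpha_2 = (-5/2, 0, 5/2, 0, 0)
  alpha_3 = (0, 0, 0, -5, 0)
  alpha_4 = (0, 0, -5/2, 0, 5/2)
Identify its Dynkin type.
type C_4

Compute the Cartan integers a_ij = 2(alpha_i, alpha_j)/(alpha_j, alpha_j); the resulting 4x4 Cartan matrix is
[[2, 0, -1, -1], [0, 2, 0, -1], [-2, 0, 2, 0], [-1, -1, 0, 2]].
The roots have two lengths (squared-length ratio 2:1); the short ones are alpha_{1,2,4}. The associated Dynkin diagram is a chain of 4 nodes with a double edge at one end; the terminal node there is the unique long simple root (C_4), so the type is C_4 (the algebra sp(8)).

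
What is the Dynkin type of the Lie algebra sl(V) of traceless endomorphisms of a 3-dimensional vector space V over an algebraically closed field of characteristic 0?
A_2

This is sl(3), which has dimension 3^2 - 1 = 8 and rank 3 - 1 = 2 (a Cartan subalgebra is the diagonal traceless matrices). In the classification of classical Lie algebras, the special linear algebra sl(n+1) has type A_n; here n = 2, so the Dynkin diagram is a chain of 2 nodes with single edges (A_2). Hence the type is A_2.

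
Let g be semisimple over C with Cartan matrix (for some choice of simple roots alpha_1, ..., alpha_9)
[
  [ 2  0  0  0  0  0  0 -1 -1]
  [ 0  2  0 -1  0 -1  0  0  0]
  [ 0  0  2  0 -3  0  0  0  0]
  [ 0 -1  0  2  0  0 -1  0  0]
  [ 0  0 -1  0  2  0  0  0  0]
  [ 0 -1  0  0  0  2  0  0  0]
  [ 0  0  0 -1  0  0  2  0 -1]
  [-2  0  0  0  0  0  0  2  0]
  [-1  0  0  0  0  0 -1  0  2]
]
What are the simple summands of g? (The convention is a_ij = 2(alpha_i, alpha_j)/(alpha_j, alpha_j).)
C_7 (sp(14)) ⊕ G_2

The diagram associated to this matrix has two connected components: the simple roots {alpha_1, alpha_2, alpha_4, alpha_6, alpha_7, alpha_8, alpha_9} form a chain of 7 nodes with a double edge at one end; the terminal node there is the unique long simple root (C_7), and {alpha_3, alpha_5} form two nodes joined by a triple edge (G_2). A semisimple Lie algebra decomposes uniquely as the direct sum of simple ideals, one per connected component of its Dynkin diagram, so g ≅ C_7 ⊕ G_2 (dimension 105 + 14 = 119).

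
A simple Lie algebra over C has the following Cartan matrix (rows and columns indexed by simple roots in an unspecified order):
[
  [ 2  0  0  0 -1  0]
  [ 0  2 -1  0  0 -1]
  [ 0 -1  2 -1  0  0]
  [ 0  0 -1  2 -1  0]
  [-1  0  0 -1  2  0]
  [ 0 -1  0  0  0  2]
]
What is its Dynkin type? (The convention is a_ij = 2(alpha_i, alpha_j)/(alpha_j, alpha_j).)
The matrix has rank 6 with 2's on the diagonal. Reading the off-diagonal entries as Dynkin edges (a single edge where a_ij = a_ji = -1; a double or triple edge where a_ij * a_ji = 2 or 3), the diagram is a chain of 6 nodes with single edges (A_6). One simple-root ordering that puts it in standard form is (alpha_1, alpha_5, alpha_4, alpha_3, alpha_2, alpha_6). So the algebra is type A_6, i.e. sl(7).

A6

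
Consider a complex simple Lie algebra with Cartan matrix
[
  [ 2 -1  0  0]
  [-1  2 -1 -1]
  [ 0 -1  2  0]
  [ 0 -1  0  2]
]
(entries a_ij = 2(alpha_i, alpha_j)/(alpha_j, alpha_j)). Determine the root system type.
D_4

The matrix has rank 4 with 2's on the diagonal. Reading the off-diagonal entries as Dynkin edges (a single edge where a_ij = a_ji = -1; a double or triple edge where a_ij * a_ji = 2 or 3), the diagram is a chain of 2 nodes with a fork of two nodes at one end (D_4). One simple-root ordering that puts it in standard form is (alpha_4, alpha_2, alpha_1, alpha_3). So the algebra is type D_4, i.e. so(8).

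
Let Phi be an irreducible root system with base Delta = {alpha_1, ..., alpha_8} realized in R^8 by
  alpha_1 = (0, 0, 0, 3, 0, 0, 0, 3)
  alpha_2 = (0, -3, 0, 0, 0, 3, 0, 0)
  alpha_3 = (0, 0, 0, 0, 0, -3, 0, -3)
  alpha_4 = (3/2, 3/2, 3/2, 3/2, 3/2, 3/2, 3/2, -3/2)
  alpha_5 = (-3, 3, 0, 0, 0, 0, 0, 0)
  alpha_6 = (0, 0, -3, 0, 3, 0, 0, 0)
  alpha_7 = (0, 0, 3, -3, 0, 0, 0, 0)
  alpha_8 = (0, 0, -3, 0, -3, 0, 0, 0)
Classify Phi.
E_8

Compute the Cartan integers a_ij = 2(alpha_i, alpha_j)/(alpha_j, alpha_j); the resulting 8x8 Cartan matrix is
[[2, 0, -1, 0, 0, 0, -1, 0], [0, 2, -1, 0, -1, 0, 0, 0], [-1, -1, 2, 0, 0, 0, 0, 0], [0, 0, 0, 2, 0, 0, 0, -1], [0, -1, 0, 0, 2, 0, 0, 0], [0, 0, 0, 0, 0, 2, -1, 0], [-1, 0, 0, 0, 0, -1, 2, -1], [0, 0, 0, -1, 0, 0, -1, 2]].
All simple roots have the same length, so the diagram is simply laced. The associated Dynkin diagram is a chain of 7 nodes with one extra node attached to the third node from one end (E_8), so the type is E_8.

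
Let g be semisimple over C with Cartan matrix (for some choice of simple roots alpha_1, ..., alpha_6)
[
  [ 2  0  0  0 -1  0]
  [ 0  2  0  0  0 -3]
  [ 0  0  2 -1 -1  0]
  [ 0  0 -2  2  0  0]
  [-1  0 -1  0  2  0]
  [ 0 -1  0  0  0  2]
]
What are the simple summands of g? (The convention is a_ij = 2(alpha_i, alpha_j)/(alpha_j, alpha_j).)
The diagram associated to this matrix has two connected components: the simple roots {alpha_1, alpha_3, alpha_4, alpha_5} form a chain of 4 nodes with a double edge at one end; the terminal node there is the unique long simple root (C_4), and {alpha_2, alpha_6} form two nodes joined by a triple edge (G_2). A semisimple Lie algebra decomposes uniquely as the direct sum of simple ideals, one per connected component of its Dynkin diagram, so g ≅ C_4 ⊕ G_2 (dimension 36 + 14 = 50).

type C_4 + type G_2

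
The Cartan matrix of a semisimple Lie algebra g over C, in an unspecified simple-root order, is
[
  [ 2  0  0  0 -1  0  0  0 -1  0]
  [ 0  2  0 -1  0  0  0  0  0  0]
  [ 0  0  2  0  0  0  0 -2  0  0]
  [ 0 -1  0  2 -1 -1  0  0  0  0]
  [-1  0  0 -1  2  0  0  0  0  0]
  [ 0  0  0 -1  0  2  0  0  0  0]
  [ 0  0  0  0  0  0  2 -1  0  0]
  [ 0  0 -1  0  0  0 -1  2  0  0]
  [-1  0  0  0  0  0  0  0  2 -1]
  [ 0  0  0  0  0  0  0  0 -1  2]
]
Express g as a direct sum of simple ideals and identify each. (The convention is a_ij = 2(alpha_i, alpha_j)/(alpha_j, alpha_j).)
C3 + D7

The diagram associated to this matrix has two connected components: the simple roots {alpha_3, alpha_7, alpha_8} form a chain of 3 nodes with a double edge at one end; the terminal node there is the unique long simple root (C_3), and {alpha_1, alpha_2, alpha_4, alpha_5, alpha_6, alpha_9, alpha_10} form a chain of 5 nodes with a fork of two nodes at one end (D_7). A semisimple Lie algebra decomposes uniquely as the direct sum of simple ideals, one per connected component of its Dynkin diagram, so g ≅ C_3 ⊕ D_7 (dimension 21 + 91 = 112).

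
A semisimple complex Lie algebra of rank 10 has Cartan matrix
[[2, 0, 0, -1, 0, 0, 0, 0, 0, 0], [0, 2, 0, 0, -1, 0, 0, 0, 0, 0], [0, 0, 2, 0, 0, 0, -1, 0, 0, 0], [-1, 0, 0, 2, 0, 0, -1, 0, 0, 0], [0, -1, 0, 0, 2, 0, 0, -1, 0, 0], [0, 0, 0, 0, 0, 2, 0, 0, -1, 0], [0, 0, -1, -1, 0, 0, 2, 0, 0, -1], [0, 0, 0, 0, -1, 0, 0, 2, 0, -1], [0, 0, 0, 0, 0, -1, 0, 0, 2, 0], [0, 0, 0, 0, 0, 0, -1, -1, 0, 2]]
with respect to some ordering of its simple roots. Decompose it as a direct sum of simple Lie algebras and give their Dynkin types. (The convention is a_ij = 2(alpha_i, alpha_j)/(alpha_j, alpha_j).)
The diagram associated to this matrix has two connected components: the simple roots {alpha_6, alpha_9} form a chain of 2 nodes with single edges (A_2), and {alpha_1, alpha_2, alpha_3, alpha_4, alpha_5, alpha_7, alpha_8, alpha_10} form a chain of 7 nodes with one extra node attached to the third node from one end (E_8). A semisimple Lie algebra decomposes uniquely as the direct sum of simple ideals, one per connected component of its Dynkin diagram, so g ≅ A_2 ⊕ E_8 (dimension 8 + 248 = 256).

type A_2 + type E_8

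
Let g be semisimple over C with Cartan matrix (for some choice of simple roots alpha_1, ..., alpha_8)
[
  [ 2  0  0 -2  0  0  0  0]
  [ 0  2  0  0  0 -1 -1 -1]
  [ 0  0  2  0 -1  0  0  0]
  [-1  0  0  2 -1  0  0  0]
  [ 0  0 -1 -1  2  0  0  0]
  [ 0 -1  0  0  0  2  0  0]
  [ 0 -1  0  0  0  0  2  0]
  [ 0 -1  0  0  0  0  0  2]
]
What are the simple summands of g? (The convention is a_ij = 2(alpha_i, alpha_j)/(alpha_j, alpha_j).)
C4 ⊕ D4

The diagram associated to this matrix has two connected components: the simple roots {alpha_1, alpha_3, alpha_4, alpha_5} form a chain of 4 nodes with a double edge at one end; the terminal node there is the unique long simple root (C_4), and {alpha_2, alpha_6, alpha_7, alpha_8} form a chain of 2 nodes with a fork of two nodes at one end (D_4). A semisimple Lie algebra decomposes uniquely as the direct sum of simple ideals, one per connected component of its Dynkin diagram, so g ≅ C_4 ⊕ D_4 (dimension 36 + 28 = 64).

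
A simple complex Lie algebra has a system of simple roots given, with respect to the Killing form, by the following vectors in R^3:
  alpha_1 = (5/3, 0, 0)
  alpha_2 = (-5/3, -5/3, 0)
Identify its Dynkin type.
B_2 (so(5))

Compute the Cartan integers a_ij = 2(alpha_i, alpha_j)/(alpha_j, alpha_j); the resulting 2x2 Cartan matrix is
[[2, -1], [-2, 2]].
The roots have two lengths (squared-length ratio 2:1); the short ones are alpha_{1}. The associated Dynkin diagram is a chain of 2 nodes with a double edge at one end; the terminal node there is the unique short simple root (B_2), so the type is B_2 (the algebra so(5)).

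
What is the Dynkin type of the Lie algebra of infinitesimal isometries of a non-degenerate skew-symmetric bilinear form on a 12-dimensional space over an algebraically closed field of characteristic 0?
type C_6

This is sp(12), which has dimension 12(12+1)/2 = 78 and rank 12/2 = 6. In the classification of classical Lie algebras, the symplectic algebra sp(2n) has type C_n; here n = 6, so the Dynkin diagram is a chain of 6 nodes with a double edge at one end; the terminal node there is the unique long simple root (C_6). Hence the type is C_6.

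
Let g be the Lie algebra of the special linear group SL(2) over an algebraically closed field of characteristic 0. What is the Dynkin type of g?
This is sl(2), which has dimension 2^2 - 1 = 3 and rank 2 - 1 = 1 (a Cartan subalgebra is the diagonal traceless matrices). In the classification of classical Lie algebras, the special linear algebra sl(n+1) has type A_n; here n = 1, so the Dynkin diagram is a chain of 1 nodes with single edges (A_1). Hence the type is A_1.

type A_1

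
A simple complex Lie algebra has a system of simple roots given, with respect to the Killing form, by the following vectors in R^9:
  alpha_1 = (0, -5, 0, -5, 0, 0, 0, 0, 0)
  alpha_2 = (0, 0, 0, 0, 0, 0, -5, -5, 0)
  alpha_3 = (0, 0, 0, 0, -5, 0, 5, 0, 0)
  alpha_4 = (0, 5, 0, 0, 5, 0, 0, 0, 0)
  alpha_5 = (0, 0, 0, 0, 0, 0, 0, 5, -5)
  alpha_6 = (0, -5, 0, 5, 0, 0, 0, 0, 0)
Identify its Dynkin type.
D_6

Compute the Cartan integers a_ij = 2(alpha_i, alpha_j)/(alpha_j, alpha_j); the resulting 6x6 Cartan matrix is
[[2, 0, 0, -1, 0, 0], [0, 2, -1, 0, -1, 0], [0, -1, 2, -1, 0, 0], [-1, 0, -1, 2, 0, -1], [0, -1, 0, 0, 2, 0], [0, 0, 0, -1, 0, 2]].
All simple roots have the same length, so the diagram is simply laced. The associated Dynkin diagram is a chain of 4 nodes with a fork of two nodes at one end (D_6), so the type is D_6 (the algebra so(12)).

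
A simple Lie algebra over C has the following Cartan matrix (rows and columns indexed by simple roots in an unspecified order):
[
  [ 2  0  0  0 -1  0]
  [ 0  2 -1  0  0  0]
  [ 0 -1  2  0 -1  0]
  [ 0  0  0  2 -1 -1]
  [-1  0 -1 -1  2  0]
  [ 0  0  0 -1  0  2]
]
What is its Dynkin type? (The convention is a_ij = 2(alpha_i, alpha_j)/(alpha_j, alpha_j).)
E6

The matrix has rank 6 with 2's on the diagonal. Reading the off-diagonal entries as Dynkin edges (a single edge where a_ij = a_ji = -1; a double or triple edge where a_ij * a_ji = 2 or 3), the diagram is a chain of 5 nodes with one extra node attached to the third node from one end (E_6). One simple-root ordering that puts it in standard form is (alpha_2, alpha_1, alpha_3, alpha_5, alpha_4, alpha_6). So the algebra is type E_6.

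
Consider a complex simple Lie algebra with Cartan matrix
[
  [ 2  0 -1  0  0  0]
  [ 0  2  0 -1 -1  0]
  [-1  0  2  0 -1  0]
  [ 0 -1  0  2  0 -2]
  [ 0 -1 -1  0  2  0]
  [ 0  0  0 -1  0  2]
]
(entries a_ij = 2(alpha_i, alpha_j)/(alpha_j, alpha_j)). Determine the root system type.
B_6

The matrix has rank 6 with 2's on the diagonal. Reading the off-diagonal entries as Dynkin edges (a single edge where a_ij = a_ji = -1; a double or triple edge where a_ij * a_ji = 2 or 3), the diagram is a chain of 6 nodes with a double edge at one end; the terminal node there is the unique short simple root (B_6). One simple-root ordering that puts it in standard form is (alpha_1, alpha_3, alpha_5, alpha_2, alpha_4, alpha_6). So the algebra is type B_6, i.e. so(13).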